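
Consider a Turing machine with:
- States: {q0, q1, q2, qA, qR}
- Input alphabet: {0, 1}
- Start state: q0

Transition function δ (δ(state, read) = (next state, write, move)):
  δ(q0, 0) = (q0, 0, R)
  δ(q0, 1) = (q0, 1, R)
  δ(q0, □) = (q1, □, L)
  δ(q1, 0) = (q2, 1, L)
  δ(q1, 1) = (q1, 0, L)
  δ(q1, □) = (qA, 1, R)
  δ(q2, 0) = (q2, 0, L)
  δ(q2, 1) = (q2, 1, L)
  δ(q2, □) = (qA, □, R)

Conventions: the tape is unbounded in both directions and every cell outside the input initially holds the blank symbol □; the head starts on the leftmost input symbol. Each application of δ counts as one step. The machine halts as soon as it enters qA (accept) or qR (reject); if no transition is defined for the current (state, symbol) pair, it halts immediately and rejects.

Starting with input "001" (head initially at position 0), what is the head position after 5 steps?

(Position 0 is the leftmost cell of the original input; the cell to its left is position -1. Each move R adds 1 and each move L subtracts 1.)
Step 0: [q0]001 (head at position 0)
Step 1: δ(q0, 0) = (q0, 0, R)  ⊢  0[q0]01 (head at position 1)
Step 2: δ(q0, 0) = (q0, 0, R)  ⊢  00[q0]1 (head at position 2)
Step 3: δ(q0, 1) = (q0, 1, R)  ⊢  001[q0]□ (head at position 3)
Step 4: δ(q0, □) = (q1, □, L)  ⊢  00[q1]1□ (head at position 2)
Step 5: δ(q1, 1) = (q1, 0, L)  ⊢  0[q1]00□ (head at position 1)
Head position after 5 steps: 1

Final answer: Position 1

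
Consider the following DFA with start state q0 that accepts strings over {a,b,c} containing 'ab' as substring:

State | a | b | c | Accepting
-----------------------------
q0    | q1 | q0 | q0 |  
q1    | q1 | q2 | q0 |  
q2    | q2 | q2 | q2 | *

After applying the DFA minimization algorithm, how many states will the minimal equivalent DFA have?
All 3 states are reachable from q0, so none can be removed as unreachable.
Table-filling: first mark every (accepting, non-accepting) pair as distinguishable (accepting: {q2}; non-accepting: {q0, q1}).
Round 1: (q0, q1) on 'b' go to q0 and q2, already distinguishable → mark.
Every pair of states is distinguishable, so the DFA is already minimal.
Equivalence classes: {q0}, {q1}, {q2} → 3 states.

Final answer: 3 states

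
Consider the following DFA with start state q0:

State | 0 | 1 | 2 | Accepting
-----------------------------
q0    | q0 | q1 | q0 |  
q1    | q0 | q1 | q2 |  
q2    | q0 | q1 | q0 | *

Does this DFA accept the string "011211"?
Start in q0.
Read '0': q0 → q0
Read '1': q0 → q1
Read '1': q1 → q1
Read '2': q1 → q2
Read '1': q2 → q1
Read '1': q1 → q1
Final state q1 is not accepting, so the string is rejected.

Final answer: No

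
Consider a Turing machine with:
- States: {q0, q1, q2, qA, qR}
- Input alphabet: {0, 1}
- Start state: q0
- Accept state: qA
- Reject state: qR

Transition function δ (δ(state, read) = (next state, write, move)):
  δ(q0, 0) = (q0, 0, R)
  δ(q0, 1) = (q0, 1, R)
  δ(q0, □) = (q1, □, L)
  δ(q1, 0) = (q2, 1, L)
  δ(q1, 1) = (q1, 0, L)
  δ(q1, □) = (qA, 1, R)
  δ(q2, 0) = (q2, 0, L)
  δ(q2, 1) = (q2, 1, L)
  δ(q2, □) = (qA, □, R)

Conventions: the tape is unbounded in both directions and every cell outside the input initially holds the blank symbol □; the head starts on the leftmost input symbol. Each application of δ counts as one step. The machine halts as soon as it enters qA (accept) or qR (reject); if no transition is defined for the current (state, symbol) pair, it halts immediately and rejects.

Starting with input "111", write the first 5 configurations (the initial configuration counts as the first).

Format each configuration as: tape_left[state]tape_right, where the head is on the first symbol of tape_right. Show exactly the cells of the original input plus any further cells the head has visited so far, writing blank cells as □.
Step 0: [q0]111 (head at position 0)
Step 1: δ(q0, 1) = (q0, 1, R)  ⊢  1[q0]11 (head at position 1)
Step 2: δ(q0, 1) = (q0, 1, R)  ⊢  11[q0]1 (head at position 2)
Step 3: δ(q0, 1) = (q0, 1, R)  ⊢  111[q0]□ (head at position 3)
Step 4: δ(q0, □) = (q1, □, L)  ⊢  11[q1]1□ (head at position 2)

Final answer: [q0]111 ⊢ 1[q0]11 ⊢ 11[q0]1 ⊢ 111[q0]□ ⊢ 11[q1]1□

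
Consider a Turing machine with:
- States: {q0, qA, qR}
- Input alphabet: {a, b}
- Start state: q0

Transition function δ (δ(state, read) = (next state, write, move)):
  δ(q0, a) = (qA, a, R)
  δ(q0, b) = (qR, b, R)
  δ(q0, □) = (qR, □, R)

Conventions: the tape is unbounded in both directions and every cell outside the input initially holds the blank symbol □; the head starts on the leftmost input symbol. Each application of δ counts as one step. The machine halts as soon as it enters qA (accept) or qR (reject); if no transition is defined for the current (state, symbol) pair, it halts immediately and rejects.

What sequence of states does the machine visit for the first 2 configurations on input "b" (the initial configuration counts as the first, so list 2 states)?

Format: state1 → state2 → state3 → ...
Step 0: [q0]b (head at position 0)
Step 1: δ(q0, b) = (qR, b, R)  ⊢  b[qR]□ (head at position 1)
Reading off the states of these 2 configurations: q0 → qR

Final answer: q0 → qR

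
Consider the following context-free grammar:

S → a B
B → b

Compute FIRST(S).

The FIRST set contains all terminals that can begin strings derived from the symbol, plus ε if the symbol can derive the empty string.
S has the single production S → a B, whose right-hand side begins with the terminal a. So FIRST(S) = {a}.

Final answer: {a}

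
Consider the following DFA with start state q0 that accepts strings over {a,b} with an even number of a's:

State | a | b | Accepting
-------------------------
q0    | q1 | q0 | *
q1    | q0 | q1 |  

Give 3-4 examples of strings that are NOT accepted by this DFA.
Any strings that end in a non-accepting state work; for example:
"ba": q0 → q0 → q1; q1 is not accepting → rejected
"bab": q0 → q0 → q1 → q1; q1 is not accepting → rejected
"aaab": q0 → q1 → q0 → q1 → q1; q1 is not accepting → rejected
"aaba": q0 → q1 → q0 → q0 → q1; q1 is not accepting → rejected

Final answer: "ba", "bab", "aaab", "aaba"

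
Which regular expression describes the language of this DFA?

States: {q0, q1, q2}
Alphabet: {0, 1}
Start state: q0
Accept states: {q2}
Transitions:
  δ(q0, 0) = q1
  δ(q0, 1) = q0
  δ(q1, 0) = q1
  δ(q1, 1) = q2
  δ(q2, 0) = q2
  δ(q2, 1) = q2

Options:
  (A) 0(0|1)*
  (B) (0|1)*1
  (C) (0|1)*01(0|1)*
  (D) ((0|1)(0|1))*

Testing sample strings against the DFA:
  '01' -> accepted
  '010' -> accepted
  '10' -> rejected
  '0011' -> accepted
Checking each option for a counterexample:
  (A) 0(0|1)*: '0' is rejected by the DFA but matches the regex → eliminated
  (B) (0|1)*1: '1' is rejected by the DFA but matches the regex → eliminated
  (C) (0|1)*01(0|1)*: agrees with the DFA on all strings of length ≤ 4
  (D) ((0|1)(0|1))*: ε is rejected by the DFA but matches the regex → eliminated
Only (C) (0|1)*01(0|1)* is consistent with the DFA.

Final answer: (C) (0|1)*01(0|1)*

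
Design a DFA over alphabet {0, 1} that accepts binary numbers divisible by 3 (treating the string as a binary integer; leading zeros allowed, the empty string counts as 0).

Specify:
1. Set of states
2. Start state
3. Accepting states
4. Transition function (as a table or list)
One valid DFA (any DFA recognizing the same language is acceptable):
States: {q0, q1, q2}
Start: q0
Accepting: {q0}
Transitions (accepting states marked with *):
State | 0 | 1 | Accepting
-------------------------
q0    | q0 | q1 | *
q1    | q2 | q0 |  
q2    | q1 | q2 |  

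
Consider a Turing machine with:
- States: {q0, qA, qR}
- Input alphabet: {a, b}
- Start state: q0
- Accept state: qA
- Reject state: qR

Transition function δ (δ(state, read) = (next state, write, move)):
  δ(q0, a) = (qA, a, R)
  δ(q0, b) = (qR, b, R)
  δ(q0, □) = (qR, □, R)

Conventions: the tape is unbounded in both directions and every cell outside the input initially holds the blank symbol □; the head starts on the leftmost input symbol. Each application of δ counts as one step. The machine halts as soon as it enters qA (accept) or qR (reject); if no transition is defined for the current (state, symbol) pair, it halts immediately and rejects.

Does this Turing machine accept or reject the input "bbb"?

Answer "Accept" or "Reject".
Step 0: [q0]bbb (head at position 0)
Step 1: δ(q0, b) = (qR, b, R)  ⊢  b[qR]bb (head at position 1)
The machine is in qR, so it halts and rejects.

Final answer: Reject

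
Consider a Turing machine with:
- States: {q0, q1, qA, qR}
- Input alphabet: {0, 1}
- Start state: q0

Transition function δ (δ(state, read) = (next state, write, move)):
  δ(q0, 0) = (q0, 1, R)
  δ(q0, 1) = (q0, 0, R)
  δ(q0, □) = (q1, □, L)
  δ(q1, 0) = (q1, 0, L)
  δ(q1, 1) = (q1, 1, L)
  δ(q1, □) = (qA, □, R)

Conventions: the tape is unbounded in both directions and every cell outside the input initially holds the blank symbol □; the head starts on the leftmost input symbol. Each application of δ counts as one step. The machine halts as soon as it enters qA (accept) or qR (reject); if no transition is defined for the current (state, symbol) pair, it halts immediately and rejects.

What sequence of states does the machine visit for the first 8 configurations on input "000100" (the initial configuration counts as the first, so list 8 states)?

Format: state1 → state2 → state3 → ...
Step 0: [q0]000100 (head at position 0)
Step 1: δ(q0, 0) = (q0, 1, R)  ⊢  1[q0]00100 (head at position 1)
Step 2: δ(q0, 0) = (q0, 1, R)  ⊢  11[q0]0100 (head at position 2)
Step 3: δ(q0, 0) = (q0, 1, R)  ⊢  111[q0]100 (head at position 3)
Step 4: δ(q0, 1) = (q0, 0, R)  ⊢  1110[q0]00 (head at position 4)
Step 5: δ(q0, 0) = (q0, 1, R)  ⊢  11101[q0]0 (head at position 5)
Step 6: δ(q0, 0) = (q0, 1, R)  ⊢  111011[q0]□ (head at position 6)
Step 7: δ(q0, □) = (q1, □, L)  ⊢  11101[q1]1□ (head at position 5)
Reading off the states of these 8 configurations: q0 → q0 → q0 → q0 → q0 → q0 → q0 → q1

Final answer: q0 → q0 → q0 → q0 → q0 → q0 → q0 → q1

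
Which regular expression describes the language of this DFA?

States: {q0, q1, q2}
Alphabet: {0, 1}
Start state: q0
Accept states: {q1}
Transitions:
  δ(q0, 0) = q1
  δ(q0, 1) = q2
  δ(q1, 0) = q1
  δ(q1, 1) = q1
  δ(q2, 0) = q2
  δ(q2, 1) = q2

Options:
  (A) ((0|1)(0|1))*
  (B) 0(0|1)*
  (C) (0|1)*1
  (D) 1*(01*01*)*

Testing sample strings against the DFA:
  '100' -> rejected
  '0100' -> accepted
  '000' -> accepted
  '111' -> rejected
Checking each option for a counterexample:
  (A) ((0|1)(0|1))*: ε is rejected by the DFA but matches the regex → eliminated
  (B) 0(0|1)*: agrees with the DFA on all strings of length ≤ 4
  (C) (0|1)*1: '0' is accepted by the DFA but does not match the regex → eliminated
  (D) 1*(01*01*)*: ε is rejected by the DFA but matches the regex → eliminated
Only (B) 0(0|1)* is consistent with the DFA.

Final answer: (B) 0(0|1)*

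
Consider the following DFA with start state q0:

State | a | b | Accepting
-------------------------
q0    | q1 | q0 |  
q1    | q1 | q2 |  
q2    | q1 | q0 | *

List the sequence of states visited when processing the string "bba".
q0 → q0 → q0 → q1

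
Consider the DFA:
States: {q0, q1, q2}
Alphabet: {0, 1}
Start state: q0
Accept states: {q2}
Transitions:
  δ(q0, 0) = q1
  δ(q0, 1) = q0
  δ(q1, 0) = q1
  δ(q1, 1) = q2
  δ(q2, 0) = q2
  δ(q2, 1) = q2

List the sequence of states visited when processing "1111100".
Starting at q0
Read '1': q0 -> q0
Read '1': q0 -> q0
Read '1': q0 -> q0
Read '1': q0 -> q0
Read '1': q0 -> q0
Read '0': q0 -> q1
Read '0': q1 -> q1

Final answer: q0 -> q0 -> q0 -> q0 -> q0 -> q0 -> q1 -> q1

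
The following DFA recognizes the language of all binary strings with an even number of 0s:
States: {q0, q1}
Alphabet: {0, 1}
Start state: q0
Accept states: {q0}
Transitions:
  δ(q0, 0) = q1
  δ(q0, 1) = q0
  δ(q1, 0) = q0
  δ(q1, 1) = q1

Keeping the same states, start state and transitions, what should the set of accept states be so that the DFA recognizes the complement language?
The DFA is complete (every state has a transition on every symbol), so the complement
is recognized by the same DFA with accepting and non-accepting states swapped.
Original accept states: {q0}
Complement accept states = All states - Original accept states
= {q0, q1} - {q0}
= {q1}
Complement language: strings with an ODD number of 0s

Final answer: {q1}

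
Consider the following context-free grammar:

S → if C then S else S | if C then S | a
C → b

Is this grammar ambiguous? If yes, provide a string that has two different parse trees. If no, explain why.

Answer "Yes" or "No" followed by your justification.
The 'dangling else' can attach to either if. Two leftmost derivations of  if b then if b then a else a:
  (1) S ⇒ if C then S else S ⇒ if b then S else S ⇒ if b then if C then S else S ⇒ if b then if b then S else S ⇒ if b then if b then a else S ⇒ if b then if b then a else a   (else belongs to the outer if)
  (2) S ⇒ if C then S ⇒ if b then S ⇒ if b then if C then S else S ⇒ if b then if b then S else S ⇒ if b then if b then a else S ⇒ if b then if b then a else a   (else belongs to the inner if)
Two distinct parse trees for the same string, so the grammar is ambiguous.

Final answer: Yes - the string 'if b then if b then a else a' has two distinct leftmost derivations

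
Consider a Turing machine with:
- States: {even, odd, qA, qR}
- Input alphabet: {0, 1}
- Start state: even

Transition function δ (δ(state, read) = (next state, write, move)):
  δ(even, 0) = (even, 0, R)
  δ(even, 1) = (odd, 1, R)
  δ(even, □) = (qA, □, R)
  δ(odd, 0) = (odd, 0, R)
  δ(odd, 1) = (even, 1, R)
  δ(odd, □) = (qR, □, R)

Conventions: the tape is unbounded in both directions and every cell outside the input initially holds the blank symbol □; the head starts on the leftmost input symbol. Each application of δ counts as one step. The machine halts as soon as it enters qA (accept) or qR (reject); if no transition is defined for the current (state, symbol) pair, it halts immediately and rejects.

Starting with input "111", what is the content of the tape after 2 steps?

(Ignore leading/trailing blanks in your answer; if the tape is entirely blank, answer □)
Step 0: [even]111 (head at position 0)
Step 1: δ(even, 1) = (odd, 1, R)  ⊢  1[odd]11 (head at position 1)
Step 2: δ(odd, 1) = (even, 1, R)  ⊢  11[even]1 (head at position 2)
Tape after 2 steps (ignoring surrounding blanks): 111

Final answer: Tape: 111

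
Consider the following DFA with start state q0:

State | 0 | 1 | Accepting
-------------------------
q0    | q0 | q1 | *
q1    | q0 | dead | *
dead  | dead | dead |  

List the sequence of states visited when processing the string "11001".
q0 → q1 → dead → dead → dead → dead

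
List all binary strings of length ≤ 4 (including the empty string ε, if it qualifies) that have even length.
Checking every binary string of length 0 to 4:
  Length 0: accepted: ε | rejected: (none)
  Length 1: accepted: (none) | rejected: 0, 1
  Length 2: accepted: 00, 01, 10, 11 | rejected: (none)
  Length 3: accepted: (none) | rejected: 000, 001, 010, 011, 100, 101, 110, 111
  Length 4: accepted: 0000, 0001, 0010, 0011, 0100, 0101, 0110, 0111, 1000, 1001, 1010, 1011, 1100, 1101, 1110, 1111 | rejected: (none)
Total: 21 string(s).

Final answer: ε, 00, 01, 10, 11, 0000, 0001, 0010, 0011, 0100, 0101, 0110, 0111, 1000, 1001, 1010, 1011, 1100, 1101, 1110, 1111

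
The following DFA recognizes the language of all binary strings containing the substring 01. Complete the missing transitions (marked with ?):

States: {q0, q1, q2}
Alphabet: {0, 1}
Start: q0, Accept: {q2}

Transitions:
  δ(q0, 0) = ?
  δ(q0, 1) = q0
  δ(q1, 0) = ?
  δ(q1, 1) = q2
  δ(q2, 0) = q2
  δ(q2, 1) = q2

What each state remembers (consistent with the given transitions and accept states):
  q0: 01 not seen yet and the last symbol was not 0
  q1: 01 not seen yet and the last symbol was 0
  q2: the substring 01 has already been seen
Filling in the missing entries:
  δ(q0, 0): in q0 (01 not seen yet and the last symbol was not 0), after reading 0 we have: 01 not seen yet and the last symbol was 0 → q1
  δ(q1, 0): in q1 (01 not seen yet and the last symbol was 0), after reading 0 we have: 01 not seen yet and the last symbol was 0 → q1

Final answer: δ(q0, 0) = q1; δ(q1, 0) = q1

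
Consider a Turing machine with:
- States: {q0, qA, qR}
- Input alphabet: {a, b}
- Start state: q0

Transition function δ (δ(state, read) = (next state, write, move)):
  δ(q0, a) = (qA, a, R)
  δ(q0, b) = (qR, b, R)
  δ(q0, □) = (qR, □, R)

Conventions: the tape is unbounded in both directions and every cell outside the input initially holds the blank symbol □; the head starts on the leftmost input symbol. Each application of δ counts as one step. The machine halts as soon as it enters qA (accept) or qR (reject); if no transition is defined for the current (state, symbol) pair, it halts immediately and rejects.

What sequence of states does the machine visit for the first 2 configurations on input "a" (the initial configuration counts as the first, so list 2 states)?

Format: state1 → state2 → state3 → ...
Step 0: [q0]a (head at position 0)
Step 1: δ(q0, a) = (qA, a, R)  ⊢  a[qA]□ (head at position 1)
Reading off the states of these 2 configurations: q0 → qA

Final answer: q0 → qA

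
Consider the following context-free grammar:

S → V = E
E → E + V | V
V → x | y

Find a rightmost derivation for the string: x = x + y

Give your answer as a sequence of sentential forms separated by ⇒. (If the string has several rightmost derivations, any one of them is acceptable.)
Start with S.
Step 1: the rightmost non-terminal is S; apply S → V = E:  V = E
Step 2: the rightmost non-terminal is E; apply E → E + V:  V = E + V
Step 3: the rightmost non-terminal is V; apply V → y:  V = E + y
Step 4: the rightmost non-terminal is E; apply E → V:  V = V + y
Step 5: the rightmost non-terminal is V; apply V → x:  V = x + y
Step 6: the rightmost non-terminal is V; apply V → x:  x = x + y

Final answer: S ⇒ V = E ⇒ V = E + V ⇒ V = E + y ⇒ V = V + y ⇒ V = x + y ⇒ x = x + y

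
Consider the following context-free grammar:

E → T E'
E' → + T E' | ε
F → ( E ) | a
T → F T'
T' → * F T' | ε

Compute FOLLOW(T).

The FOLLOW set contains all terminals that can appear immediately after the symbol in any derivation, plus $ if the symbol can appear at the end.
Useful FIRST sets: FIRST(E') = {+, ε}, FIRST(T') = {*, ε} (both E' and T' are nullable).
FOLLOW(E): E is the start symbol → $; E appears in F → ( E ) followed by ')' → FOLLOW(E) = {), $}.
FOLLOW(E'): E' appears at the right end of E → T E' and of E' → + T E', so FOLLOW(E') ⊇ FOLLOW(E) (the second occurrence adds nothing new). FOLLOW(E') = {), $}.
FOLLOW(T): in E → T E' and E' → + T E', T is followed by E': add FIRST(E') minus ε = {+}; since E' is nullable, also add FOLLOW(E) and FOLLOW(E') = {), $}. FOLLOW(T) = {+, ), $}.

Final answer: {$, ), +}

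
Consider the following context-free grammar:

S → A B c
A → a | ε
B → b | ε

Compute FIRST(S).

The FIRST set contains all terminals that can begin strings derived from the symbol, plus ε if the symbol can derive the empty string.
FIRST(A) = {a, ε} (A → a | ε) and FIRST(B) = {b, ε} (B → b | ε).
For S → A B c: add FIRST(A) minus ε = {a}; A is nullable, so also add FIRST(B) minus ε = {b}; B is nullable too, so also add FIRST(c) = {c}. The terminal c is never erased, so S is not nullable and ε is not included.
FIRST(S) = {a, b, c}.

Final answer: {a, b, c}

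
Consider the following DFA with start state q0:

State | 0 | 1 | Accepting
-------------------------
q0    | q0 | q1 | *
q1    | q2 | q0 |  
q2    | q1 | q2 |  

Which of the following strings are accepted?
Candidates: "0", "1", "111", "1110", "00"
"0": q0 → q0; q0 is accepting → accepted
"1": q0 → q1; q1 is not accepting → rejected
"111": q0 → q1 → q0 → q1; q1 is not accepting → rejected
"1110": q0 → q1 → q0 → q1 → q2; q2 is not accepting → rejected
"00": q0 → q0 → q0; q0 is accepting → accepted

Final answer: "0", "00"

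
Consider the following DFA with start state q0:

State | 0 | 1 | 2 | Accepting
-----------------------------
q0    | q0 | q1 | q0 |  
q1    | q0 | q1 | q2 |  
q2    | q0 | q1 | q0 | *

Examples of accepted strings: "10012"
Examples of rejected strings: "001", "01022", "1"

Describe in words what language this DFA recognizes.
strings over {0,1,2} ending with '12'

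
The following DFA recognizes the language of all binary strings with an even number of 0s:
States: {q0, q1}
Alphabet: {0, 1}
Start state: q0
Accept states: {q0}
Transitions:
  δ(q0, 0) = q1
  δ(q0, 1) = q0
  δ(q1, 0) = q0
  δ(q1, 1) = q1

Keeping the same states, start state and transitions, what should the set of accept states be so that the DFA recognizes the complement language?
The DFA is complete (every state has a transition on every symbol), so the complement
is recognized by the same DFA with accepting and non-accepting states swapped.
Original accept states: {q0}
Complement accept states = All states - Original accept states
= {q0, q1} - {q0}
= {q1}
Complement language: strings with an ODD number of 0s

Final answer: {q1}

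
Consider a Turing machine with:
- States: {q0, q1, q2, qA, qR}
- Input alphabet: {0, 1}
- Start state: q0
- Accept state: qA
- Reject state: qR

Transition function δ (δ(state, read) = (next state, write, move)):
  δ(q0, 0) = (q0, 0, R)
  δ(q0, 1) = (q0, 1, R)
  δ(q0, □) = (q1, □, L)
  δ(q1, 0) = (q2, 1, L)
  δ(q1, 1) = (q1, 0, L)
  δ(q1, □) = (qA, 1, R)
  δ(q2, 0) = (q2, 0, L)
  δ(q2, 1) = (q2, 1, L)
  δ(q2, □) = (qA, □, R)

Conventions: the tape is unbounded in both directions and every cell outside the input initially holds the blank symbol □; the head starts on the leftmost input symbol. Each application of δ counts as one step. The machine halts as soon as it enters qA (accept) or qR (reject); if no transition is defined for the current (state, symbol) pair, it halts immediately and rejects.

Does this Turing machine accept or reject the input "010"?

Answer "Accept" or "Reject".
Step 0: [q0]010 (head at position 0)
Step 1: δ(q0, 0) = (q0, 0, R)  ⊢  0[q0]10 (head at position 1)
Step 2: δ(q0, 1) = (q0, 1, R)  ⊢  01[q0]0 (head at position 2)
Step 3: δ(q0, 0) = (q0, 0, R)  ⊢  010[q0]□ (head at position 3)
Step 4: δ(q0, □) = (q1, □, L)  ⊢  01[q1]0□ (head at position 2)
Step 5: δ(q1, 0) = (q2, 1, L)  ⊢  0[q2]11□ (head at position 1)
Step 6: δ(q2, 1) = (q2, 1, L)  ⊢  [q2]011□ (head at position 0)
Step 7: δ(q2, 0) = (q2, 0, L)  ⊢  [q2]□011□ (head at position -1)
Step 8: δ(q2, □) = (qA, □, R)  ⊢  □[qA]011□ (head at position 0)
The machine is in qA, so it halts and accepts.

Final answer: Accept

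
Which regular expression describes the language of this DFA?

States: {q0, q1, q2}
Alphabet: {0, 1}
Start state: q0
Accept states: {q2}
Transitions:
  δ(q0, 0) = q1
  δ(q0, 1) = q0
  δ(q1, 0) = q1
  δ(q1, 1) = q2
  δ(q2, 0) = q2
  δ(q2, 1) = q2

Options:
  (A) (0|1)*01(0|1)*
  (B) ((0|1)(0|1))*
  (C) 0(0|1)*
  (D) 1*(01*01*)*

Testing sample strings against the DFA:
  '1000' -> rejected
  '00' -> rejected
  '0001' -> accepted
  '01' -> accepted
Checking each option for a counterexample:
  (A) (0|1)*01(0|1)*: agrees with the DFA on all strings of length ≤ 4
  (B) ((0|1)(0|1))*: ε is rejected by the DFA but matches the regex → eliminated
  (C) 0(0|1)*: '0' is rejected by the DFA but matches the regex → eliminated
  (D) 1*(01*01*)*: ε is rejected by the DFA but matches the regex → eliminated
Only (A) (0|1)*01(0|1)* is consistent with the DFA.

Final answer: (A) (0|1)*01(0|1)*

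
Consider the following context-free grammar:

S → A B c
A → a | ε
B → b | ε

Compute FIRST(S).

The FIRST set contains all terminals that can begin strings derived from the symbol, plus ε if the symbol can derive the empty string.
FIRST(A) = {a, ε} (A → a | ε) and FIRST(B) = {b, ε} (B → b | ε).
For S → A B c: add FIRST(A) minus ε = {a}; A is nullable, so also add FIRST(B) minus ε = {b}; B is nullable too, so also add FIRST(c) = {c}. The terminal c is never erased, so S is not nullable and ε is not included.
FIRST(S) = {a, b, c}.

Final answer: {a, b, c}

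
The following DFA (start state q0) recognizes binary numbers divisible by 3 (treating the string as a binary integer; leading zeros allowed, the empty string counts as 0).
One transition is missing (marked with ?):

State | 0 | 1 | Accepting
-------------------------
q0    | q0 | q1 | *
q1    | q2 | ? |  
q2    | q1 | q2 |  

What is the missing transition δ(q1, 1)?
q0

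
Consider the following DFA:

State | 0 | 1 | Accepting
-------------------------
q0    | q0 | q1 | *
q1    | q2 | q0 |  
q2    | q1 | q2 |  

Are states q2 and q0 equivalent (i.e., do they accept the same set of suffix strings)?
Try the suffix ε (the empty string).
From q2: q2 — not accepting.
From q0: q0 — accepting.
The two states disagree on this suffix, so they are not equivalent.

Final answer: No. Distinguishing string: ε (the empty string) - accepted from q0 but not from q2.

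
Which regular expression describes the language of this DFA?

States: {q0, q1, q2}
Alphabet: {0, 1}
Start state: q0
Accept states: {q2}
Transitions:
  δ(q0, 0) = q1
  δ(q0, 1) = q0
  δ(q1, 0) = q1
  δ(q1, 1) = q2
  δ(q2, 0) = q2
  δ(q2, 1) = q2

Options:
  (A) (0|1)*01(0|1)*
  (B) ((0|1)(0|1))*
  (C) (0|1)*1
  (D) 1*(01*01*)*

Testing sample strings against the DFA:
  '01001' -> accepted
  '0111' -> accepted
  '00' -> rejected
  '10' -> rejected
Checking each option for a counterexample:
  (A) (0|1)*01(0|1)*: agrees with the DFA on all strings of length ≤ 4
  (B) ((0|1)(0|1))*: ε is rejected by the DFA but matches the regex → eliminated
  (C) (0|1)*1: '1' is rejected by the DFA but matches the regex → eliminated
  (D) 1*(01*01*)*: ε is rejected by the DFA but matches the regex → eliminated
Only (A) (0|1)*01(0|1)* is consistent with the DFA.

Final answer: (A) (0|1)*01(0|1)*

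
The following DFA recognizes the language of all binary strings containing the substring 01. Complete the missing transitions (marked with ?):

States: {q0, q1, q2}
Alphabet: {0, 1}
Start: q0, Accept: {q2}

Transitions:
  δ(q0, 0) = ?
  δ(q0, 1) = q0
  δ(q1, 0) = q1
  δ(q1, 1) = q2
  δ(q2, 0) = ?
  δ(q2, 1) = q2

What each state remembers (consistent with the given transitions and accept states):
  q0: 01 not seen yet and the last symbol was not 0
  q1: 01 not seen yet and the last symbol was 0
  q2: the substring 01 has already been seen
Filling in the missing entries:
  δ(q0, 0): in q0 (01 not seen yet and the last symbol was not 0), after reading 0 we have: 01 not seen yet and the last symbol was 0 → q1
  δ(q2, 0): in q2 (the substring 01 has already been seen), after reading 0 we have: the substring 01 has already been seen → q2

Final answer: δ(q0, 0) = q1; δ(q2, 0) = q2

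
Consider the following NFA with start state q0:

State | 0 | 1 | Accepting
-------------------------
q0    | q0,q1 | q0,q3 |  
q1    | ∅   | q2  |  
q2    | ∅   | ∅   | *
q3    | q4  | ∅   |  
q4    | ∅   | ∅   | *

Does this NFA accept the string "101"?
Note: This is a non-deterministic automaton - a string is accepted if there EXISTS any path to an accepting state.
Track the set of states the NFA could be in: start {q0}
Read '1': {q0} → {q0, q3}
Read '0': {q0, q3} → {q0, q1, q4}
Read '1': {q0, q1, q4} → {q0, q2, q3}
Final set {q0, q2, q3} contains accepting state(s) {q2} → accepted.

Final answer: Yes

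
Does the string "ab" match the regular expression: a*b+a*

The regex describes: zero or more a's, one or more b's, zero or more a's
Yes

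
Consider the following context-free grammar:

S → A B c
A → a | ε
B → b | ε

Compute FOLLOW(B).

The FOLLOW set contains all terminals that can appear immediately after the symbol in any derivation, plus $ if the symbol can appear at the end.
B occurs in S → A B c, immediately followed by the terminal c. So FOLLOW(B) = {c}.

Final answer: {c}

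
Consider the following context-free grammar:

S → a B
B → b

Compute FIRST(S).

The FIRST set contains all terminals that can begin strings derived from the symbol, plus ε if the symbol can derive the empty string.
S has the single production S → a B, whose right-hand side begins with the terminal a. So FIRST(S) = {a}.

Final answer: {a}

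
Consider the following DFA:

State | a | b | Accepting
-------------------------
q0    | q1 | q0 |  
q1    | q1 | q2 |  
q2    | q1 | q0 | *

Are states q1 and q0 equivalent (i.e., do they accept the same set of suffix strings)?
Try the suffix "b".
From q1: q1 → q2 — accepting.
From q0: q0 → q0 — not accepting.
The two states disagree on this suffix, so they are not equivalent.

Final answer: No. Distinguishing string: "b" - accepted from q1 but not from q0.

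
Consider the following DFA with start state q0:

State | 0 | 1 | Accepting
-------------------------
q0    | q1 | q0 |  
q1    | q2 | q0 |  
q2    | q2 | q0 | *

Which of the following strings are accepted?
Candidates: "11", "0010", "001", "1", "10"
"11": q0 → q0 → q0; q0 is not accepting → rejected
"0010": q0 → q1 → q2 → q0 → q1; q1 is not accepting → rejected
"001": q0 → q1 → q2 → q0; q0 is not accepting → rejected
"1": q0 → q0; q0 is not accepting → rejected
"10": q0 → q0 → q1; q1 is not accepting → rejected

Final answer: None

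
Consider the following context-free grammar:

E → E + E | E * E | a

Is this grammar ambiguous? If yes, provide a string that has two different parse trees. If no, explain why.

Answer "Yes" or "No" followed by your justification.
Two different leftmost derivations of a + a * a:
  (1) E ⇒ E + E ⇒ a + E ⇒ a + E * E ⇒ a + a * E ⇒ a + a * a   (tree groups a + (a * a))
  (2) E ⇒ E * E ⇒ E + E * E ⇒ a + E * E ⇒ a + a * E ⇒ a + a * a   (tree groups (a + a) * a)
Two distinct leftmost derivations = two distinct parse trees, so the grammar is ambiguous.

Final answer: Yes - the string 'a + a * a' has two distinct leftmost derivations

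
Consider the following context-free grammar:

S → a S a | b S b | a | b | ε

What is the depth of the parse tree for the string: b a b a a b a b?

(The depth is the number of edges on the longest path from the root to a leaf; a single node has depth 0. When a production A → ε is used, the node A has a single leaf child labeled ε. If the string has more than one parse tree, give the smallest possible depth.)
The string has even length 8, so its (unique) parse tree peels off matching outer symbols: S → b S b, S → a S a, S → b S b, S → a S a, and finally S → ε for the empty middle.
The S nodes are at depths 0..4; the ε leaf under the innermost S is at depth 5 (terminal leaves are at depths 1..4).
Depth = 5.

Final answer: 5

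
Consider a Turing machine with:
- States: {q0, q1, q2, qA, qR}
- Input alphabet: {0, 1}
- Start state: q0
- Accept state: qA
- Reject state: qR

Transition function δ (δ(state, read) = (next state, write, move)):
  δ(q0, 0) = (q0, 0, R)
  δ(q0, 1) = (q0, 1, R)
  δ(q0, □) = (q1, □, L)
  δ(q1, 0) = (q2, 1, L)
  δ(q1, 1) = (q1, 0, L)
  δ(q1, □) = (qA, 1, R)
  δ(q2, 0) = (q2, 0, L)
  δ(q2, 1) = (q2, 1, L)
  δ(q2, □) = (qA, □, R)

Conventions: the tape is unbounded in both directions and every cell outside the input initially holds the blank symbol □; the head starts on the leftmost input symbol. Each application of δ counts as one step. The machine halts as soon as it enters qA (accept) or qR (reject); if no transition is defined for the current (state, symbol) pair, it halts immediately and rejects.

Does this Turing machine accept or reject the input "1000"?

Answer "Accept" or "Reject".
Step 0: [q0]1000 (head at position 0)
Step 1: δ(q0, 1) = (q0, 1, R)  ⊢  1[q0]000 (head at position 1)
Step 2: δ(q0, 0) = (q0, 0, R)  ⊢  10[q0]00 (head at position 2)
Step 3: δ(q0, 0) = (q0, 0, R)  ⊢  100[q0]0 (head at position 3)
Step 4: δ(q0, 0) = (q0, 0, R)  ⊢  1000[q0]□ (head at position 4)
Step 5: δ(q0, □) = (q1, □, L)  ⊢  100[q1]0□ (head at position 3)
Step 6: δ(q1, 0) = (q2, 1, L)  ⊢  10[q2]01□ (head at position 2)
Step 7: δ(q2, 0) = (q2, 0, L)  ⊢  1[q2]001□ (head at position 1)
Step 8: δ(q2, 0) = (q2, 0, L)  ⊢  [q2]1001□ (head at position 0)
Step 9: δ(q2, 1) = (q2, 1, L)  ⊢  [q2]□1001□ (head at position -1)
Step 10: δ(q2, □) = (qA, □, R)  ⊢  □[qA]1001□ (head at position 0)
The machine is in qA, so it halts and accepts.

Final answer: Accept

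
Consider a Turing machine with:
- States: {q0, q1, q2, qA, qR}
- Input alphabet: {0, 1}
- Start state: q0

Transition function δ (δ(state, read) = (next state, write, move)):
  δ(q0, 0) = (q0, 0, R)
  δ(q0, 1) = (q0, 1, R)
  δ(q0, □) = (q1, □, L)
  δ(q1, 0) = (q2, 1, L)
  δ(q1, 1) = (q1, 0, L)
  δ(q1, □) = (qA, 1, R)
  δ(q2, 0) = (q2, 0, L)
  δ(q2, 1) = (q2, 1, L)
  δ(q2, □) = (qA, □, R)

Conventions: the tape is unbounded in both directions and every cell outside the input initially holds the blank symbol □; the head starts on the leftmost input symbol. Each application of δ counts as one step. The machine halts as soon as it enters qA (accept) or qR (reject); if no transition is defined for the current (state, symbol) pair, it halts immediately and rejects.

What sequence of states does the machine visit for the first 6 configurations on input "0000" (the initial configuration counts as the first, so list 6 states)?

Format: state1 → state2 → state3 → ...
Step 0: [q0]0000 (head at position 0)
Step 1: δ(q0, 0) = (q0, 0, R)  ⊢  0[q0]000 (head at position 1)
Step 2: δ(q0, 0) = (q0, 0, R)  ⊢  00[q0]00 (head at position 2)
Step 3: δ(q0, 0) = (q0, 0, R)  ⊢  000[q0]0 (head at position 3)
Step 4: δ(q0, 0) = (q0, 0, R)  ⊢  0000[q0]□ (head at position 4)
Step 5: δ(q0, □) = (q1, □, L)  ⊢  000[q1]0□ (head at position 3)
Reading off the states of these 6 configurations: q0 → q0 → q0 → q0 → q0 → q1

Final answer: q0 → q0 → q0 → q0 → q0 → q1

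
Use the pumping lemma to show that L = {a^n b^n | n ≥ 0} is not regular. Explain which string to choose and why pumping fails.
Language: L = {a^n b^n | n ≥ 0} (equal numbers of a's followed by b's)
Step 1: Assume for contradiction that L is regular, with pumping length p.
Step 2: Choose s = a^p b^p. Then s ∈ L (it has p a's followed by p b's) and |s| ≥ p.
Step 3: Consider any decomposition s = xyz with |xy| ≤ p and |y| > 0. Since |xy| ≤ p and the first p symbols of s are all a's, y = a^k for some k with 1 ≤ k ≤ p.
Step 4: Pumping up (i = 2): xy²z = a^(p+k) b^p, which has more a's than b's, so xy²z ∉ L.
This contradicts the pumping lemma, so L is not regular.

Final answer: Choose s = a^p b^p. Since |xy| ≤ p, y = a^k with k ≥ 1. Then xy²z = a^(p+k) b^p ∉ L.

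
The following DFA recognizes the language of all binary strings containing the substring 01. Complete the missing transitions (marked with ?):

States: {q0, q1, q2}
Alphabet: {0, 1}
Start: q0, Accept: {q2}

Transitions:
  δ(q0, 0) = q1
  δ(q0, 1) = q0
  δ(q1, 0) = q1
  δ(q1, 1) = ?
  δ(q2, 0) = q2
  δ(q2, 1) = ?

What each state remembers (consistent with the given transitions and accept states):
  q0: 01 not seen yet and the last symbol was not 0
  q1: 01 not seen yet and the last symbol was 0
  q2: the substring 01 has already been seen
Filling in the missing entries:
  δ(q1, 1): in q1 (01 not seen yet and the last symbol was 0), after reading 1 we have: the substring 01 has already been seen → q2
  δ(q2, 1): in q2 (the substring 01 has already been seen), after reading 1 we have: the substring 01 has already been seen → q2

Final answer: δ(q1, 1) = q2; δ(q2, 1) = q2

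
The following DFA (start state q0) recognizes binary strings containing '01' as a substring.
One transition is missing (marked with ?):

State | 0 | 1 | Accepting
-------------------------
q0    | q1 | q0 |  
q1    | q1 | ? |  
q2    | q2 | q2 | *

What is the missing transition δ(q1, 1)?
q2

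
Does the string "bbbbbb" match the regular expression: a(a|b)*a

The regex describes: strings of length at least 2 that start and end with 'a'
No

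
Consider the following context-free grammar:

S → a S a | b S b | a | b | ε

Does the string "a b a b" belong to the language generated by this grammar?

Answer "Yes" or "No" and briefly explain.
Every production places the same symbol at both ends (or yields a single symbol / ε), so every derived string is a palindrome. a b a b reversed is b a b a ≠ a b a b, so it is not a palindrome and cannot be derived (already the first step fails: the string starts with a but ends with b, so neither S → a S a nor S → b S b fits).

Final answer: No - no valid derivation exists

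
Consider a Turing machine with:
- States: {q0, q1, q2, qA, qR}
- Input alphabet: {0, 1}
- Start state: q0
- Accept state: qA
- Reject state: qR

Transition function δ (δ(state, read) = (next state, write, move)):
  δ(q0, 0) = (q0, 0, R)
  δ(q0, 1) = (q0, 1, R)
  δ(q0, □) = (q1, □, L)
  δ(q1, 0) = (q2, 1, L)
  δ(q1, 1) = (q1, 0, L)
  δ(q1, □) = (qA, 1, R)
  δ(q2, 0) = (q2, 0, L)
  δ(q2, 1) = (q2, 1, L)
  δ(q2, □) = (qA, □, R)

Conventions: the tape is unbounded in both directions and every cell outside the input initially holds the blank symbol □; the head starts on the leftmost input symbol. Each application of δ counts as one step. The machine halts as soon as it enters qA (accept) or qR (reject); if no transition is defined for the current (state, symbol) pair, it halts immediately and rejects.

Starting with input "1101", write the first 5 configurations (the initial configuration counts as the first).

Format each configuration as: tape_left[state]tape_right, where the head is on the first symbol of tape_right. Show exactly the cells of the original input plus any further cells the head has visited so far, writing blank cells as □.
Step 0: [q0]1101 (head at position 0)
Step 1: δ(q0, 1) = (q0, 1, R)  ⊢  1[q0]101 (head at position 1)
Step 2: δ(q0, 1) = (q0, 1, R)  ⊢  11[q0]01 (head at position 2)
Step 3: δ(q0, 0) = (q0, 0, R)  ⊢  110[q0]1 (head at position 3)
Step 4: δ(q0, 1) = (q0, 1, R)  ⊢  1101[q0]□ (head at position 4)

Final answer: [q0]1101 ⊢ 1[q0]101 ⊢ 11[q0]01 ⊢ 110[q0]1 ⊢ 1101[q0]□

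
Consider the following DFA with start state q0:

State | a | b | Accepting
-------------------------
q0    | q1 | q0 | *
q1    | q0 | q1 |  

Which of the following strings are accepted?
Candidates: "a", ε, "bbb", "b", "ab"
"a": q0 → q1; q1 is not accepting → rejected
ε: q0; q0 is accepting → accepted
"bbb": q0 → q0 → q0 → q0; q0 is accepting → accepted
"b": q0 → q0; q0 is accepting → accepted
"ab": q0 → q1 → q1; q1 is not accepting → rejected

Final answer: ε, "bbb", "b"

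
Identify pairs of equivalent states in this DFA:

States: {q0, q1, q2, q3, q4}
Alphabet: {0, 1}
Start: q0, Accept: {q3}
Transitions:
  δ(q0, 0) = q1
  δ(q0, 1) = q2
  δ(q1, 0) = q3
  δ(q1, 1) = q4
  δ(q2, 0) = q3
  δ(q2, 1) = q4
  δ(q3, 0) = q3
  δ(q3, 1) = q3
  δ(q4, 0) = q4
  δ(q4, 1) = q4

Using the table-filling algorithm:
Round 0 – mark pairs where exactly one state is accepting: (q0,q3), (q1,q3), (q2,q3), (q3,q4)
Round 1 – newly marked: (q0,q1) [on 0: q1 vs q3, already marked]; (q0,q2) [on 0: q1 vs q3, already marked]; (q1,q4) [on 0: q3 vs q4, already marked]; (q2,q4) [on 0: q3 vs q4, already marked]
Round 2 – newly marked: (q0,q4) [on 0: q1 vs q4, already marked]
No further pairs can be marked.
(q1, q2) unmarked: δ(q1,0)=q3, δ(q2,0)=q3; δ(q1,1)=q4, δ(q2,1)=q4 → equivalent
Equivalent pairs: (q1, q2)

Final answer: Equivalent pairs: (q1, q2)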